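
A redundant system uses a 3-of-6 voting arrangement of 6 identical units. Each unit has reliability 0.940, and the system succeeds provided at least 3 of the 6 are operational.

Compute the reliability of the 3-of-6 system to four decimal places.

0.9998

R = Σ_{i=3}^{6} C(6,i) p^i (1−p)^{6−i} with p = 0.940
C(6,3)·0.940^3·0.060^3 = 0.003588
C(6,4)·0.940^4·0.060^2 = 0.042160
C(6,5)·0.940^5·0.060^1 = 0.264205
C(6,6)·0.940^6·0.060^0 = 0.689870
Sum = 0.9998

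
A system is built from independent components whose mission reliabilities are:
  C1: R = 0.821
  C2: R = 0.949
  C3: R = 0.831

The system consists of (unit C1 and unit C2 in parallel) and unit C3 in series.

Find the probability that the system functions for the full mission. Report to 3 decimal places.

0.823

Parallel (C1 and C2): 1 − (1 − 0.82100)(1 − 0.94900) = 0.99087
Series ([0.99087] and C3): 0.99087 × 0.83100 = 0.823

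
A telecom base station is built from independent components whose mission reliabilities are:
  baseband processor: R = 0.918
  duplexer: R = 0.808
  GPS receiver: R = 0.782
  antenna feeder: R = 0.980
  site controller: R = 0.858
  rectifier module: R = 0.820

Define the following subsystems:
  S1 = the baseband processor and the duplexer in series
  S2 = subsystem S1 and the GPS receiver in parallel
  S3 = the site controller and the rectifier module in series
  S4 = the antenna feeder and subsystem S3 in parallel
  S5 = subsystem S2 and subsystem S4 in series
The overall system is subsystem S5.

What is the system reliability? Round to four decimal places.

0.9381

Series (baseband processor and duplexer): 0.918000 × 0.808000 = 0.741744
Parallel ([0.741744] and GPS receiver): 1 − (1 − 0.741744)(1 − 0.782000) = 0.943700
Series (site controller and rectifier module): 0.858000 × 0.820000 = 0.703560
Parallel (antenna feeder and [0.703560]): 1 − (1 − 0.980000)(1 − 0.703560) = 0.994071
Series ([0.943700] and [0.994071]): 0.943700 × 0.994071 = 0.9381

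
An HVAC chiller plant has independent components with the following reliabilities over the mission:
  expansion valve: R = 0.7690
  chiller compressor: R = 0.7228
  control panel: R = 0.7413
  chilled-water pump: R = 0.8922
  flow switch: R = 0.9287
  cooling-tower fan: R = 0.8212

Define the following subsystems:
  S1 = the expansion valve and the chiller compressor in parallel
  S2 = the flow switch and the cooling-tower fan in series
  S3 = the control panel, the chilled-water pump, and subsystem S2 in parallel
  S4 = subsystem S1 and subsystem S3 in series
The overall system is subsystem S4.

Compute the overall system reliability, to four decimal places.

0.9298

Parallel (expansion valve and chiller compressor): 1 − (1 − 0.769000)(1 − 0.722800) = 0.935967
Series (flow switch and cooling-tower fan): 0.928700 × 0.821200 = 0.762648
Parallel (control panel, chilled-water pump, and [0.762648]): 1 − (1 − 0.741300)(1 − 0.892200)(1 − 0.762648) = 0.993381
Series ([0.935967] and [0.993381]): 0.935967 × 0.993381 = 0.9298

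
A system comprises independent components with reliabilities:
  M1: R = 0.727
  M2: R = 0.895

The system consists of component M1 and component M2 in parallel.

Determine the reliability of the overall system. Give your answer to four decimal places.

0.9713

Parallel (M1 and M2): 1 − (1 − 0.727000)(1 − 0.895000) = 0.9713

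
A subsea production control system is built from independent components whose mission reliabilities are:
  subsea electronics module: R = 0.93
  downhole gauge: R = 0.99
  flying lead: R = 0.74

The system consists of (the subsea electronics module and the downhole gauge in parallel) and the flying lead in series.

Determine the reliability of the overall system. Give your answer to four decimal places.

Parallel (subsea electronics module and downhole gauge): 1 − (1 − 0.930000)(1 − 0.990000) = 0.999300
Series ([0.999300] and flying lead): 0.999300 × 0.740000 = 0.7395

0.7395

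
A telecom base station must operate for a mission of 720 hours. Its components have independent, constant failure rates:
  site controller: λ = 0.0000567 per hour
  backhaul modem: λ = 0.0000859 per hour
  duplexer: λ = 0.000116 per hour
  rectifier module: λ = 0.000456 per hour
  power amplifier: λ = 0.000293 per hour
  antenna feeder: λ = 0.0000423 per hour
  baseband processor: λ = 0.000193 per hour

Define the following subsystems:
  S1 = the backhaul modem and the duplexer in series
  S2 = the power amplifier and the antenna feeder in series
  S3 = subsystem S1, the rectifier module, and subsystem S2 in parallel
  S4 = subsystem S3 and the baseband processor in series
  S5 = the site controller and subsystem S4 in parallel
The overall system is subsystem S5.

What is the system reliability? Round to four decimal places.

0.9945

R(site controller) = exp(−0.0000567 × 720) = 0.959998
R(backhaul modem) = exp(−0.0000859 × 720) = 0.940026
R(duplexer) = exp(−0.000116 × 720) = 0.919873
R(rectifier module) = exp(−0.000456 × 720) = 0.720133
R(power amplifier) = exp(−0.000293 × 720) = 0.809806
R(antenna feeder) = exp(−0.0000423 × 720) = 0.970003
R(baseband processor) = exp(−0.000193 × 720) = 0.870263
Series (backhaul modem and duplexer): 0.940026 × 0.919873 = 0.864705
Series (power amplifier and antenna feeder): 0.809806 × 0.970003 = 0.785514
Parallel ([0.864705], rectifier module, and [0.785514]): 1 − (1 − 0.864705)(1 − 0.720133)(1 − 0.785514) = 0.991879
Series ([0.991879] and baseband processor): 0.991879 × 0.870263 = 0.863196
Parallel (site controller and [0.863196]): 1 − (1 − 0.959998)(1 − 0.863196) = 0.9945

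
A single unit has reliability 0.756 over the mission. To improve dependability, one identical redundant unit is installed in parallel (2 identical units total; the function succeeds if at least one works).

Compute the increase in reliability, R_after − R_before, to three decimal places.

R_before = 0.756
R_after = 1 − (1 − 0.756)^2 = 0.940
ΔR = 0.940 − 0.756 = 0.184

0.184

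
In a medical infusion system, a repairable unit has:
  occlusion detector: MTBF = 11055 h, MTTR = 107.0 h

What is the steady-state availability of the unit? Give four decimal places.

A(occlusion detector) = MTBF/(MTBF+MTTR) = 11055/(11055+107.0) = 0.9904

0.9904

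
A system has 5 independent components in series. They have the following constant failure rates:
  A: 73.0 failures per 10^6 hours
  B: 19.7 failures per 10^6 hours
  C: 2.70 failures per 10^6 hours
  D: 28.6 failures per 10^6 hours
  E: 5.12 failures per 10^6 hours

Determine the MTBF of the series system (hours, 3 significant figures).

7740

Series of exponential components: λ_sys = Σ λ_i
λ_sys = 0.0000730 + 0.0000197 + 0.00000270 + 0.0000286 + 0.00000512 = 1.2912e-04 /h
MTBF = 1 / λ_sys = 7740 h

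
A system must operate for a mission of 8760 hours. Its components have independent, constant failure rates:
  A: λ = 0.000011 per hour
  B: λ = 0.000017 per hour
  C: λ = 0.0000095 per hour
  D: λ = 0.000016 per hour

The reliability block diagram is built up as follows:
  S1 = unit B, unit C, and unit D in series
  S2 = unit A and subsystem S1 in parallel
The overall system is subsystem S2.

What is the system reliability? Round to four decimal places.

0.9714

R(A) = exp(−0.000011 × 8760) = 0.908137
R(B) = exp(−0.000017 × 8760) = 0.861638
R(C) = exp(−0.0000095 × 8760) = 0.920149
R(D) = exp(−0.000016 × 8760) = 0.869219
Series (B, C, and D): 0.861638 × 0.920149 × 0.869219 = 0.689148
Parallel (A and [0.689148]): 1 − (1 − 0.908137)(1 − 0.689148) = 0.9714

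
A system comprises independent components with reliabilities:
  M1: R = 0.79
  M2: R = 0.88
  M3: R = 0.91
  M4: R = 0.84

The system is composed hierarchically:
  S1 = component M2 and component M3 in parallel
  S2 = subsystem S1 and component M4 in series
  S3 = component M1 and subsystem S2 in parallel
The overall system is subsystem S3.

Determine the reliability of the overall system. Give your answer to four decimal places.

0.9645

Parallel (M2 and M3): 1 − (1 − 0.880000)(1 − 0.910000) = 0.989200
Series ([0.989200] and M4): 0.989200 × 0.840000 = 0.830928
Parallel (M1 and [0.830928]): 1 − (1 − 0.790000)(1 − 0.830928) = 0.9645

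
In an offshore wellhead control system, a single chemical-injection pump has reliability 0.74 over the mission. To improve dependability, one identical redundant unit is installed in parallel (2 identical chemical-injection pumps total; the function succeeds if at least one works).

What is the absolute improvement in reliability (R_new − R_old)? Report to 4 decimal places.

R_before = 0.74
R_after = 1 − (1 − 0.74)^2 = 0.9324
ΔR = 0.9324 − 0.74 = 0.1924

0.1924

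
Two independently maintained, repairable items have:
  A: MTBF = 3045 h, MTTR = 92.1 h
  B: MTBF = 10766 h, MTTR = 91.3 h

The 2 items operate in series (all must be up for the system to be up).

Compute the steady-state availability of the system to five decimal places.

A(A) = MTBF/(MTBF+MTTR) = 3045/(3045+92.1) = 0.970642
A(B) = MTBF/(MTBF+MTTR) = 10766/(10766+91.3) = 0.991591
Series availability: 0.970642 × 0.991591 = 0.96248

0.96248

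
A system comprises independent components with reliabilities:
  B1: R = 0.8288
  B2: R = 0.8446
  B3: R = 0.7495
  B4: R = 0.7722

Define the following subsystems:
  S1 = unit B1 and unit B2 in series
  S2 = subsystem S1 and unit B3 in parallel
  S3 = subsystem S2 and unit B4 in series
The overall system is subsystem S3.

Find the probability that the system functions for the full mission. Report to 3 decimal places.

Series (B1 and B2): 0.82880 × 0.84460 = 0.70000
Parallel ([0.70000] and B3): 1 − (1 − 0.70000)(1 − 0.74950) = 0.92485
Series ([0.92485] and B4): 0.92485 × 0.77220 = 0.714

0.714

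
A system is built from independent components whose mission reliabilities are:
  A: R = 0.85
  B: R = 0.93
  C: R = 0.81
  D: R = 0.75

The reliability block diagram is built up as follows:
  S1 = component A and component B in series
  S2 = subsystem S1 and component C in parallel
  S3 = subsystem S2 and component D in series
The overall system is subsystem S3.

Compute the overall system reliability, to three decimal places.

0.720

Series (A and B): 0.85000 × 0.93000 = 0.79050
Parallel ([0.79050] and C): 1 − (1 − 0.79050)(1 − 0.81000) = 0.96020
Series ([0.96020] and D): 0.96020 × 0.75000 = 0.720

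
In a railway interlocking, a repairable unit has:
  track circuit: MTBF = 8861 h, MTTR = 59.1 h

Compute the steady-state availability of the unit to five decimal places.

A(track circuit) = MTBF/(MTBF+MTTR) = 8861/(8861+59.1) = 0.99337

0.99337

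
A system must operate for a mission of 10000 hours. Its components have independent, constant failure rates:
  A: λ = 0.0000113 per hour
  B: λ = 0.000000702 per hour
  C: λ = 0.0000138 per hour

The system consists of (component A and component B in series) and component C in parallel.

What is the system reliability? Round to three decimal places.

0.985

R(A) = exp(−0.0000113 × 10000) = 0.89315
R(B) = exp(−0.000000702 × 10000) = 0.99300
R(C) = exp(−0.0000138 × 10000) = 0.87110
Series (A and B): 0.89315 × 0.99300 = 0.88690
Parallel ([0.88690] and C): 1 − (1 − 0.88690)(1 − 0.87110) = 0.985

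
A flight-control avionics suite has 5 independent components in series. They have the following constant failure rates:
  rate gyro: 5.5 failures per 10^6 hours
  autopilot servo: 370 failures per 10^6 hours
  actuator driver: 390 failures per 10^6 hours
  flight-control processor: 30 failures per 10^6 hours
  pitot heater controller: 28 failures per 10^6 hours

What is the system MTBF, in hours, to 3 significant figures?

1210

Series of exponential components: λ_sys = Σ λ_i
λ_sys = 0.0000055 + 0.00037 + 0.00039 + 0.000030 + 0.000028 = 8.2350e-04 /h
MTBF = 1 / λ_sys = 1210 h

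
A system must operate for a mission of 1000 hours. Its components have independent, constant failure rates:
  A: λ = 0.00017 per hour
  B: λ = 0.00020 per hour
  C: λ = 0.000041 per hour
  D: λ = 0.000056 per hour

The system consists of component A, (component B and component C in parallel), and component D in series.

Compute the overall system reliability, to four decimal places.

R(A) = exp(−0.00017 × 1000) = 0.843665
R(B) = exp(−0.00020 × 1000) = 0.818731
R(C) = exp(−0.000041 × 1000) = 0.959829
R(D) = exp(−0.000056 × 1000) = 0.945539
Parallel (B and C): 1 − (1 − 0.818731)(1 − 0.959829) = 0.992718
Series (A, [0.992718], and D): 0.843665 × 0.992718 × 0.945539 = 0.7919

0.7919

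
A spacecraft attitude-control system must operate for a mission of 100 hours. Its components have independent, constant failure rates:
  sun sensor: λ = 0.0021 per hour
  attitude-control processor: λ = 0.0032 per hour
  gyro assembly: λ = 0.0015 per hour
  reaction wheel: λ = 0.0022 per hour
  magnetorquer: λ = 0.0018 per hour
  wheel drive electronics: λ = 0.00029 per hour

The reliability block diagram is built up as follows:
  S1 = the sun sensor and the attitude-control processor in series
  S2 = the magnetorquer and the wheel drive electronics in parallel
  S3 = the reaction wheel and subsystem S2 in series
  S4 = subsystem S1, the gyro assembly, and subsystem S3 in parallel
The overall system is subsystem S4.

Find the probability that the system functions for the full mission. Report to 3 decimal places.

R(sun sensor) = exp(−0.0021 × 100) = 0.81058
R(attitude-control processor) = exp(−0.0032 × 100) = 0.72615
R(gyro assembly) = exp(−0.0015 × 100) = 0.86071
R(reaction wheel) = exp(−0.0022 × 100) = 0.80252
R(magnetorquer) = exp(−0.0018 × 100) = 0.83527
R(wheel drive electronics) = exp(−0.00029 × 100) = 0.97142
Series (sun sensor and attitude-control processor): 0.81058 × 0.72615 = 0.58860
Parallel (magnetorquer and wheel drive electronics): 1 − (1 − 0.83527)(1 − 0.97142) = 0.99529
Series (reaction wheel and [0.99529]): 0.80252 × 0.99529 = 0.79874
Parallel ([0.58860], gyro assembly, and [0.79874]): 1 − (1 − 0.58860)(1 − 0.86071)(1 − 0.79874) = 0.988

0.988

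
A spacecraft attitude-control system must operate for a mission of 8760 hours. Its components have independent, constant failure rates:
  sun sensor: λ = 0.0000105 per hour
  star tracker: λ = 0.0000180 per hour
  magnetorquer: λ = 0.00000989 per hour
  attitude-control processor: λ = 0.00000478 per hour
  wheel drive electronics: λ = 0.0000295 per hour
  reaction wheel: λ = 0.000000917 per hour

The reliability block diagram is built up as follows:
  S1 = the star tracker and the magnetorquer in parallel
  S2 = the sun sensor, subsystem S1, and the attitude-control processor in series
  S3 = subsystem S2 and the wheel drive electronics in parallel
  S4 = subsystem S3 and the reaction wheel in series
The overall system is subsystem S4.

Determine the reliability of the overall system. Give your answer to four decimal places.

0.9613

R(sun sensor) = exp(−0.0000105 × 8760) = 0.912123
R(star tracker) = exp(−0.0000180 × 8760) = 0.854123
R(magnetorquer) = exp(−0.00000989 × 8760) = 0.917010
R(attitude-control processor) = exp(−0.00000478 × 8760) = 0.958992
R(wheel drive electronics) = exp(−0.0000295 × 8760) = 0.772271
R(reaction wheel) = exp(−0.000000917 × 8760) = 0.991999
Parallel (star tracker and magnetorquer): 1 − (1 − 0.854123)(1 − 0.917010) = 0.987894
Series (sun sensor, [0.987894], and attitude-control processor): 0.912123 × 0.987894 × 0.958992 = 0.864129
Parallel ([0.864129] and wheel drive electronics): 1 − (1 − 0.864129)(1 − 0.772271) = 0.969058
Series ([0.969058] and reaction wheel): 0.969058 × 0.991999 = 0.9613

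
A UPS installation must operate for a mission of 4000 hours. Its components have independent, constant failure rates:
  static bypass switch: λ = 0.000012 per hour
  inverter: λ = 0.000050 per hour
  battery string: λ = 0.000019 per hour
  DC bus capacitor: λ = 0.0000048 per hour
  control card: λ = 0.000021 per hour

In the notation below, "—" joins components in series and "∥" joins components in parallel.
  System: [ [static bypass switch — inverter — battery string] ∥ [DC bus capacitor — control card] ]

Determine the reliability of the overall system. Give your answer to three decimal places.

R(static bypass switch) = exp(−0.000012 × 4000) = 0.95313
R(inverter) = exp(−0.000050 × 4000) = 0.81873
R(battery string) = exp(−0.000019 × 4000) = 0.92682
R(DC bus capacitor) = exp(−0.0000048 × 4000) = 0.98098
R(control card) = exp(−0.000021 × 4000) = 0.91943
Series (static bypass switch, inverter, and battery string): 0.95313 × 0.81873 × 0.92682 = 0.72325
Series (DC bus capacitor and control card): 0.98098 × 0.91943 = 0.90194
Parallel ([0.72325] and [0.90194]): 1 − (1 − 0.72325)(1 − 0.90194) = 0.973

0.973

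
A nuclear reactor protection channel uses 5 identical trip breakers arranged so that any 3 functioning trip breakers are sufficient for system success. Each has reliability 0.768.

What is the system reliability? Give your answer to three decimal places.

R = Σ_{i=3}^{5} C(5,i) p^i (1−p)^{5−i} with p = 0.768
C(5,3)·0.768^3·0.232^2 = 0.24381
C(5,4)·0.768^4·0.232^1 = 0.40356
C(5,5)·0.768^5·0.232^0 = 0.26718
Sum = 0.915

0.915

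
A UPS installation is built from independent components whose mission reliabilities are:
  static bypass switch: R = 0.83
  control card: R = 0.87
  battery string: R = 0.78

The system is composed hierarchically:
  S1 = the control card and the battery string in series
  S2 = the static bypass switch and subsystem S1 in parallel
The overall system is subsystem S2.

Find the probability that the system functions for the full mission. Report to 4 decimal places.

Series (control card and battery string): 0.870000 × 0.780000 = 0.678600
Parallel (static bypass switch and [0.678600]): 1 − (1 − 0.830000)(1 − 0.678600) = 0.9454

0.9454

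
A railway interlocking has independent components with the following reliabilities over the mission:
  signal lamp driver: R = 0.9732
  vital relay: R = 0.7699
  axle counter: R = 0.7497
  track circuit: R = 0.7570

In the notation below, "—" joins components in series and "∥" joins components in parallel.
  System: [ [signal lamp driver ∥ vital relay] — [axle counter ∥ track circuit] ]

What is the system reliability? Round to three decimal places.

Parallel (signal lamp driver and vital relay): 1 − (1 − 0.97320)(1 − 0.76990) = 0.99383
Parallel (axle counter and track circuit): 1 − (1 − 0.74970)(1 − 0.75700) = 0.93918
Series ([0.99383] and [0.93918]): 0.99383 × 0.93918 = 0.933

0.933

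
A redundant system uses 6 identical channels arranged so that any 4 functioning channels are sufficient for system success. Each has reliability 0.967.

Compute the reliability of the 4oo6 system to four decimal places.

0.9993

R = Σ_{i=4}^{6} C(6,i) p^i (1−p)^{6−i} with p = 0.967
C(6,4)·0.967^4·0.033^2 = 0.014283
C(6,5)·0.967^5·0.033^1 = 0.167416
C(6,6)·0.967^6·0.033^0 = 0.817634
Sum = 0.9993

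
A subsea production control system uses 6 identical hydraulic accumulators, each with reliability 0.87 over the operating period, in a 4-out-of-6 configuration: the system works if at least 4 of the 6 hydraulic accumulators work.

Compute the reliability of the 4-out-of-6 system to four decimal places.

0.9676

R = Σ_{i=4}^{6} C(6,i) p^i (1−p)^{6−i} with p = 0.87
C(6,4)·0.87^4·0.13^2 = 0.145230
C(6,5)·0.87^5·0.13^1 = 0.388768
C(6,6)·0.87^6·0.13^0 = 0.433626
Sum = 0.9676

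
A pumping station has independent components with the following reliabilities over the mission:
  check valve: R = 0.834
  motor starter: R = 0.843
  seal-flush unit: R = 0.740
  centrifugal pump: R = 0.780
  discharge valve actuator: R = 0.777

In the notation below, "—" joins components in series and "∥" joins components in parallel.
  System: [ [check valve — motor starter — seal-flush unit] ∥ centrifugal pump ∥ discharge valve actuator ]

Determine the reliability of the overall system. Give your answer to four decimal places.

Series (check valve, motor starter, and seal-flush unit): 0.834000 × 0.843000 × 0.740000 = 0.520266
Parallel ([0.520266], centrifugal pump, and discharge valve actuator): 1 − (1 − 0.520266)(1 − 0.780000)(1 − 0.777000) = 0.9765

0.9765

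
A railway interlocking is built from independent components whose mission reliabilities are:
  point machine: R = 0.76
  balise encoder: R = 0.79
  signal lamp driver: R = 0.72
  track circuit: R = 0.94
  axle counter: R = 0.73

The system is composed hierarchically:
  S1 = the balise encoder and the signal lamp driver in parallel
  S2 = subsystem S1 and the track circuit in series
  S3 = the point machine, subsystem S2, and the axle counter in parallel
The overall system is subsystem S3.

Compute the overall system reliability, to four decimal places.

0.9925

Parallel (balise encoder and signal lamp driver): 1 − (1 − 0.790000)(1 − 0.720000) = 0.941200
Series ([0.941200] and track circuit): 0.941200 × 0.940000 = 0.884728
Parallel (point machine, [0.884728], and axle counter): 1 − (1 − 0.760000)(1 − 0.884728)(1 − 0.730000) = 0.9925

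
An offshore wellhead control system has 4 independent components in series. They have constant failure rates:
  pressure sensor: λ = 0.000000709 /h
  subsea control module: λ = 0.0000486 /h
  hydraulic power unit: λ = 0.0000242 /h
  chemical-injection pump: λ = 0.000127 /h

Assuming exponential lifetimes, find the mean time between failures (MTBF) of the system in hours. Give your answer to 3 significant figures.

4990

Series of exponential components: λ_sys = Σ λ_i
λ_sys = 0.000000709 + 0.0000486 + 0.0000242 + 0.000127 = 2.0051e-04 /h
MTBF = 1 / λ_sys = 4990 h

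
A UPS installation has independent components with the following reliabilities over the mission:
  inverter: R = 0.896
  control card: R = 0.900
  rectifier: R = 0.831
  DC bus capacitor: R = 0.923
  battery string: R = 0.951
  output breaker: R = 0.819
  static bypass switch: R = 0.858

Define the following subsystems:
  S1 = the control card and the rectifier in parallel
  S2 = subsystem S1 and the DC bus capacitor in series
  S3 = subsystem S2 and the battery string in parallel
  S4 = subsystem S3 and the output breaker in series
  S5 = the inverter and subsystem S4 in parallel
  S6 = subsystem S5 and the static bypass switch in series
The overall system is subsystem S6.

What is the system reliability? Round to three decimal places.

Parallel (control card and rectifier): 1 − (1 − 0.90000)(1 − 0.83100) = 0.98310
Series ([0.98310] and DC bus capacitor): 0.98310 × 0.92300 = 0.90740
Parallel ([0.90740] and battery string): 1 − (1 − 0.90740)(1 − 0.95100) = 0.99546
Series ([0.99546] and output breaker): 0.99546 × 0.81900 = 0.81528
Parallel (inverter and [0.81528]): 1 − (1 − 0.89600)(1 − 0.81528) = 0.98079
Series ([0.98079] and static bypass switch): 0.98079 × 0.85800 = 0.842

0.842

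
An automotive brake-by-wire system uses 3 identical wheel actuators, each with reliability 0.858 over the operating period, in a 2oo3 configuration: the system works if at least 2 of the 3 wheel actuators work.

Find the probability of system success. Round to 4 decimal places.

R = Σ_{i=2}^{3} C(3,i) p^i (1−p)^{3−i} with p = 0.858
C(3,2)·0.858^2·0.142^1 = 0.313606
C(3,3)·0.858^3·0.142^0 = 0.631629
Sum = 0.9452

0.9452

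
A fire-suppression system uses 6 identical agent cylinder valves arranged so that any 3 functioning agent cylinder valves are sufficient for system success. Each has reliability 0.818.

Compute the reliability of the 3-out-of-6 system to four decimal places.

0.9880

R = Σ_{i=3}^{6} C(6,i) p^i (1−p)^{6−i} with p = 0.818
C(6,3)·0.818^3·0.182^3 = 0.065994
C(6,4)·0.818^4·0.182^2 = 0.222458
C(6,5)·0.818^5·0.182^1 = 0.399935
C(6,6)·0.818^6·0.182^0 = 0.299585
Sum = 0.9880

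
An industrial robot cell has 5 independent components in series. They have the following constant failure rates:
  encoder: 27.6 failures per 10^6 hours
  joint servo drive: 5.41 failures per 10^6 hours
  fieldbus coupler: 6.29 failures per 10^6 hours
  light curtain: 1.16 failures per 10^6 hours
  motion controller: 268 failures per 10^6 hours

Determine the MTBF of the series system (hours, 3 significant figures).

Series of exponential components: λ_sys = Σ λ_i
λ_sys = 0.0000276 + 0.00000541 + 0.00000629 + 0.00000116 + 0.000268 = 3.0846e-04 /h
MTBF = 1 / λ_sys = 3240 h

3240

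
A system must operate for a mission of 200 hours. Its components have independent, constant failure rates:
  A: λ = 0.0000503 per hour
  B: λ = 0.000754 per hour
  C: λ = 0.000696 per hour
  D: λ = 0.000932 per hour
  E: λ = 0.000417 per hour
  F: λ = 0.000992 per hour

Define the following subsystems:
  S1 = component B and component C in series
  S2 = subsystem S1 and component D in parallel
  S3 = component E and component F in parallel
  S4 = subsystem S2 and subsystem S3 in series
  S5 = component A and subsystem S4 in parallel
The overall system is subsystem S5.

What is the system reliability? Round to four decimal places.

R(A) = exp(−0.0000503 × 200) = 0.989990
R(B) = exp(−0.000754 × 200) = 0.860020
R(C) = exp(−0.000696 × 200) = 0.870054
R(D) = exp(−0.000932 × 200) = 0.829942
R(E) = exp(−0.000417 × 200) = 0.919983
R(F) = exp(−0.000992 × 200) = 0.820042
Series (B and C): 0.860020 × 0.870054 = 0.748264
Parallel ([0.748264] and D): 1 − (1 − 0.748264)(1 − 0.829942) = 0.957190
Parallel (E and F): 1 − (1 − 0.919983)(1 − 0.820042) = 0.985600
Series ([0.957190] and [0.985600]): 0.957190 × 0.985600 = 0.943406
Parallel (A and [0.943406]): 1 − (1 − 0.989990)(1 − 0.943406) = 0.9994

0.9994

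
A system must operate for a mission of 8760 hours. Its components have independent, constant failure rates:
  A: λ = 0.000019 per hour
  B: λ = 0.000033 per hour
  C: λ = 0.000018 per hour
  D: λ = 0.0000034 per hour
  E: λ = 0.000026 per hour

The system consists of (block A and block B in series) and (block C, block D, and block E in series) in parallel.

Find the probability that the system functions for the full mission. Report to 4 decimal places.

0.8757

R(A) = exp(−0.000019 × 8760) = 0.846674
R(B) = exp(−0.000033 × 8760) = 0.748952
R(C) = exp(−0.000018 × 8760) = 0.854123
R(D) = exp(−0.0000034 × 8760) = 0.970655
R(E) = exp(−0.000026 × 8760) = 0.796315
Series (A and B): 0.846674 × 0.748952 = 0.634118
Series (C, D, and E): 0.854123 × 0.970655 × 0.796315 = 0.660192
Parallel ([0.634118] and [0.660192]): 1 − (1 − 0.634118)(1 − 0.660192) = 0.8757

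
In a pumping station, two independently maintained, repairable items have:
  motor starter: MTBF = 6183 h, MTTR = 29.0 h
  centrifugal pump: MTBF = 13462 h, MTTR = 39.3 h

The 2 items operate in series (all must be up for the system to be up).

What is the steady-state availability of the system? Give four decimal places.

0.9924

A(motor starter) = MTBF/(MTBF+MTTR) = 6183/(6183+29.0) = 0.995332
A(centrifugal pump) = MTBF/(MTBF+MTTR) = 13462/(13462+39.3) = 0.997089
Series availability: 0.995332 × 0.997089 = 0.9924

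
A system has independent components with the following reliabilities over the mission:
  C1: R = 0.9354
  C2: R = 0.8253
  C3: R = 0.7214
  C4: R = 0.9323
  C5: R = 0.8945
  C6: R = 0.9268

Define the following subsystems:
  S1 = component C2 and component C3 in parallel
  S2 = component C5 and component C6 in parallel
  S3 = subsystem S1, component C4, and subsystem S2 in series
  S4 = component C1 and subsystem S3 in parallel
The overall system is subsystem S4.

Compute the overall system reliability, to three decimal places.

0.992

Parallel (C2 and C3): 1 − (1 − 0.82530)(1 − 0.72140) = 0.95133
Parallel (C5 and C6): 1 − (1 − 0.89450)(1 − 0.92680) = 0.99228
Series ([0.95133], C4, and [0.99228]): 0.95133 × 0.93230 × 0.99228 = 0.88008
Parallel (C1 and [0.88008]): 1 − (1 − 0.93540)(1 − 0.88008) = 0.992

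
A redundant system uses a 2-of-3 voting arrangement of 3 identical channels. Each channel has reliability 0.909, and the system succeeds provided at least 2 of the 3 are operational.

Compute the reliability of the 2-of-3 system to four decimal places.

0.9767

R = Σ_{i=2}^{3} C(3,i) p^i (1−p)^{3−i} with p = 0.909
C(3,2)·0.909^2·0.091^1 = 0.225575
C(3,3)·0.909^3·0.091^0 = 0.751089
Sum = 0.9767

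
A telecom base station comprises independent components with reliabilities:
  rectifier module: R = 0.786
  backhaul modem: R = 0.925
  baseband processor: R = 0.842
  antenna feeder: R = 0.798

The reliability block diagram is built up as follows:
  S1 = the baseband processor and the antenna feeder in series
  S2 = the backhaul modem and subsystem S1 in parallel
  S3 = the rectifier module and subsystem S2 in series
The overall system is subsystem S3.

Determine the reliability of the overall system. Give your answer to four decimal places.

0.7667

Series (baseband processor and antenna feeder): 0.842000 × 0.798000 = 0.671916
Parallel (backhaul modem and [0.671916]): 1 − (1 − 0.925000)(1 − 0.671916) = 0.975394
Series (rectifier module and [0.975394]): 0.786000 × 0.975394 = 0.7667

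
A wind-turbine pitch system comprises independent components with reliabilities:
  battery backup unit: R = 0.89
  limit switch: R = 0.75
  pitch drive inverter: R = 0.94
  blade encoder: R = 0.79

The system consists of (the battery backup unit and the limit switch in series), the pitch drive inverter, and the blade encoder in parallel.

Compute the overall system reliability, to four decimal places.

0.9958

Series (battery backup unit and limit switch): 0.890000 × 0.750000 = 0.667500
Parallel ([0.667500], pitch drive inverter, and blade encoder): 1 − (1 − 0.667500)(1 − 0.940000)(1 − 0.790000) = 0.9958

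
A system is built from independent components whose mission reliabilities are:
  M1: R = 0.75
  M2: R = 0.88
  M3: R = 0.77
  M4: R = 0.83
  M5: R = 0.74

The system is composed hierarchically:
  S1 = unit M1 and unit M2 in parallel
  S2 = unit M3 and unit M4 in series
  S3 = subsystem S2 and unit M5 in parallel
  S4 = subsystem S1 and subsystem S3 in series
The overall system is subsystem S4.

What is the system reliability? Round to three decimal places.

Parallel (M1 and M2): 1 − (1 − 0.75000)(1 − 0.88000) = 0.97000
Series (M3 and M4): 0.77000 × 0.83000 = 0.63910
Parallel ([0.63910] and M5): 1 − (1 − 0.63910)(1 − 0.74000) = 0.90617
Series ([0.97000] and [0.90617]): 0.97000 × 0.90617 = 0.879

0.879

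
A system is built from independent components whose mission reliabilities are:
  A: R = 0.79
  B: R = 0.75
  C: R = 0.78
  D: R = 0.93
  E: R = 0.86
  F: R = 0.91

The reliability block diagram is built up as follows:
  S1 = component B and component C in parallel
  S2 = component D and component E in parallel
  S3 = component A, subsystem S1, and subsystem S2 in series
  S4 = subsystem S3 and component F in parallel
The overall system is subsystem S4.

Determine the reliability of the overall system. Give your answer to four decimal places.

0.9765

Parallel (B and C): 1 − (1 − 0.750000)(1 − 0.780000) = 0.945000
Parallel (D and E): 1 − (1 − 0.930000)(1 − 0.860000) = 0.990200
Series (A, [0.945000], and [0.990200]): 0.790000 × 0.945000 × 0.990200 = 0.739234
Parallel ([0.739234] and F): 1 − (1 − 0.739234)(1 − 0.910000) = 0.9765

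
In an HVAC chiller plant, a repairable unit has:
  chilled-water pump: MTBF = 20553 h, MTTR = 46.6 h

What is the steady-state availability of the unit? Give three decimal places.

0.998

A(chilled-water pump) = MTBF/(MTBF+MTTR) = 20553/(20553+46.6) = 0.998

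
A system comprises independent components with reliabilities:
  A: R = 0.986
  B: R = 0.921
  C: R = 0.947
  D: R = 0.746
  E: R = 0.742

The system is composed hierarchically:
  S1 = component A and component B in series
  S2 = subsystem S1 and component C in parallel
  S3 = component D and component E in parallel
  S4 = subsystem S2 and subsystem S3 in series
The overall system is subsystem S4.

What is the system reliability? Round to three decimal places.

Series (A and B): 0.98600 × 0.92100 = 0.90811
Parallel ([0.90811] and C): 1 − (1 − 0.90811)(1 − 0.94700) = 0.99513
Parallel (D and E): 1 − (1 − 0.74600)(1 − 0.74200) = 0.93447
Series ([0.99513] and [0.93447]): 0.99513 × 0.93447 = 0.930

0.930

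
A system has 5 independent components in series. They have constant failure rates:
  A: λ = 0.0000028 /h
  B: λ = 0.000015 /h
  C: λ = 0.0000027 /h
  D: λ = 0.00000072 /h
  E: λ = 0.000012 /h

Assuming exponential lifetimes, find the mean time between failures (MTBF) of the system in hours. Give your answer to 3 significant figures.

Series of exponential components: λ_sys = Σ λ_i
λ_sys = 0.0000028 + 0.000015 + 0.0000027 + 0.00000072 + 0.000012 = 3.3220e-05 /h
MTBF = 1 / λ_sys = 30100 h

30100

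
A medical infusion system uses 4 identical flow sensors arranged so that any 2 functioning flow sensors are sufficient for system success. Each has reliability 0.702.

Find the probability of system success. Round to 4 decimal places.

0.9178

R = Σ_{i=2}^{4} C(4,i) p^i (1−p)^{4−i} with p = 0.702
C(4,2)·0.702^2·0.298^2 = 0.262578
C(4,3)·0.702^3·0.298^1 = 0.412371
C(4,4)·0.702^4·0.298^0 = 0.242856
Sum = 0.9178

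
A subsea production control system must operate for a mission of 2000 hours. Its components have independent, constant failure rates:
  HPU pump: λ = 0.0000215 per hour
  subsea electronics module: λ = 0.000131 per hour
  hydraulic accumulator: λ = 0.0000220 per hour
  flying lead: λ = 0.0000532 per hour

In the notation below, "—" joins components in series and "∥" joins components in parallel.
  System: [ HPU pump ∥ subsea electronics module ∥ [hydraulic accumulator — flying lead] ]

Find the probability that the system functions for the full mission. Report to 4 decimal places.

0.9986

R(HPU pump) = exp(−0.0000215 × 2000) = 0.957911
R(subsea electronics module) = exp(−0.000131 × 2000) = 0.769511
R(hydraulic accumulator) = exp(−0.0000220 × 2000) = 0.956954
R(flying lead) = exp(−0.0000532 × 2000) = 0.899065
Series (hydraulic accumulator and flying lead): 0.956954 × 0.899065 = 0.860364
Parallel (HPU pump, subsea electronics module, and [0.860364]): 1 − (1 − 0.957911)(1 − 0.769511)(1 − 0.860364) = 0.9986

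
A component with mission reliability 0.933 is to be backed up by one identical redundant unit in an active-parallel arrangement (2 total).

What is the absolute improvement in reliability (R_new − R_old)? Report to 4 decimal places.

R_before = 0.933
R_after = 1 − (1 − 0.933)^2 = 0.9955
ΔR = 0.9955 − 0.933 = 0.0625

0.0625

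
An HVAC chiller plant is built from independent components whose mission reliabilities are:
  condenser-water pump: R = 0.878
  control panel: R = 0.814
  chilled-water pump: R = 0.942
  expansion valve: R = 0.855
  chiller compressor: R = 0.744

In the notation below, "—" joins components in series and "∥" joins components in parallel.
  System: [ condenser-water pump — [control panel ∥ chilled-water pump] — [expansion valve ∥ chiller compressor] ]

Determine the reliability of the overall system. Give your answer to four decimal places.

Parallel (control panel and chilled-water pump): 1 − (1 − 0.814000)(1 − 0.942000) = 0.989212
Parallel (expansion valve and chiller compressor): 1 − (1 − 0.855000)(1 − 0.744000) = 0.962880
Series (condenser-water pump, [0.989212], and [0.962880]): 0.878000 × 0.989212 × 0.962880 = 0.8363

0.8363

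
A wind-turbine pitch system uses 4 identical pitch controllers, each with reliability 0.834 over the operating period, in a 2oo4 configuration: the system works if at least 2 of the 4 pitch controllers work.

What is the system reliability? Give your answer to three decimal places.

R = Σ_{i=2}^{4} C(4,i) p^i (1−p)^{4−i} with p = 0.834
C(4,2)·0.834^2·0.166^2 = 0.11500
C(4,3)·0.834^3·0.166^1 = 0.38518
C(4,4)·0.834^4·0.166^0 = 0.48380
Sum = 0.984

0.984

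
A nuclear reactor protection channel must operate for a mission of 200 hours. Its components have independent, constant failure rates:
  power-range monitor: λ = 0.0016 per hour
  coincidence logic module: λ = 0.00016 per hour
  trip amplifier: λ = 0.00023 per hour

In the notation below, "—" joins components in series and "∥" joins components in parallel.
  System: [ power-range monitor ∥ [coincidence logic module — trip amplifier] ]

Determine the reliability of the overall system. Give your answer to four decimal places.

0.9795

R(power-range monitor) = exp(−0.0016 × 200) = 0.726149
R(coincidence logic module) = exp(−0.00016 × 200) = 0.968507
R(trip amplifier) = exp(−0.00023 × 200) = 0.955042
Series (coincidence logic module and trip amplifier): 0.968507 × 0.955042 = 0.924965
Parallel (power-range monitor and [0.924965]): 1 − (1 − 0.726149)(1 − 0.924965) = 0.9795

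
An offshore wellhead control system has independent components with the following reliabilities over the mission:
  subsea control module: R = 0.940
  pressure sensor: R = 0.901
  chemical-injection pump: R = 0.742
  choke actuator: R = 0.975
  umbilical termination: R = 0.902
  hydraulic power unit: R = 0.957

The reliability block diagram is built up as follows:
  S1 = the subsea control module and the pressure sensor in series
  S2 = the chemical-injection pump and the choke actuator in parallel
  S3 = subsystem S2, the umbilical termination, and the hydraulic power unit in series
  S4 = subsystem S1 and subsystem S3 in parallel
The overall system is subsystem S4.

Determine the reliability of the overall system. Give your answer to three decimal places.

Series (subsea control module and pressure sensor): 0.94000 × 0.90100 = 0.84694
Parallel (chemical-injection pump and choke actuator): 1 − (1 − 0.74200)(1 − 0.97500) = 0.99355
Series ([0.99355], umbilical termination, and hydraulic power unit): 0.99355 × 0.90200 × 0.95700 = 0.85765
Parallel ([0.84694] and [0.85765]): 1 − (1 − 0.84694)(1 − 0.85765) = 0.978

0.978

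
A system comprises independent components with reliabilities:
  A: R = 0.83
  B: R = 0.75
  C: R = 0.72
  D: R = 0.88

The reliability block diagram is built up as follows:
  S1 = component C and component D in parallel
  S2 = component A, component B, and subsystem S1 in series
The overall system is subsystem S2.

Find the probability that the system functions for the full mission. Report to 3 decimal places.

0.602

Parallel (C and D): 1 − (1 − 0.72000)(1 − 0.88000) = 0.96640
Series (A, B, and [0.96640]): 0.83000 × 0.75000 × 0.96640 = 0.602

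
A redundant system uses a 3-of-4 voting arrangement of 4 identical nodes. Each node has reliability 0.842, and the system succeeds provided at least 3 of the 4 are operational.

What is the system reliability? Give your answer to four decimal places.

0.8799

R = Σ_{i=3}^{4} C(4,i) p^i (1−p)^{4−i} with p = 0.842
C(4,3)·0.842^3·0.158^1 = 0.377271
C(4,4)·0.842^4·0.158^0 = 0.502630
Sum = 0.8799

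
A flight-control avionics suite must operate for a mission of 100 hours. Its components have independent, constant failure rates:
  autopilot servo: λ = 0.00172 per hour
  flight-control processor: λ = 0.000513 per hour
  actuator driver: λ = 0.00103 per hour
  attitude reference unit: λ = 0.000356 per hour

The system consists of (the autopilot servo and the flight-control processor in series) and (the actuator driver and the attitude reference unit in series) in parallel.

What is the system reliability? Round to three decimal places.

R(autopilot servo) = exp(−0.00172 × 100) = 0.84198
R(flight-control processor) = exp(−0.000513 × 100) = 0.94999
R(actuator driver) = exp(−0.00103 × 100) = 0.90213
R(attitude reference unit) = exp(−0.000356 × 100) = 0.96503
Series (autopilot servo and flight-control processor): 0.84198 × 0.94999 = 0.79987
Series (actuator driver and attitude reference unit): 0.90213 × 0.96503 = 0.87058
Parallel ([0.79987] and [0.87058]): 1 − (1 − 0.79987)(1 − 0.87058) = 0.974

0.974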